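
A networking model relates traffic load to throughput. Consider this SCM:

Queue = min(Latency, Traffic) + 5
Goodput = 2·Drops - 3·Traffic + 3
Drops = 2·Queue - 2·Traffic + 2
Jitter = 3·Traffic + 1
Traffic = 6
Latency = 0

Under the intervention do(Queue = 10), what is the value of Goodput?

The intervention breaks the incoming arrows to Queue: Queue = min(Latency, Traffic) + 5 no longer applies, and Queue = 10.
Drops = 2·Queue - 2·Traffic + 2  [with Queue=10, Traffic=6]  = 10
Goodput = 2·Drops - 3·Traffic + 3  [with Drops=10, Traffic=6]  = 5

5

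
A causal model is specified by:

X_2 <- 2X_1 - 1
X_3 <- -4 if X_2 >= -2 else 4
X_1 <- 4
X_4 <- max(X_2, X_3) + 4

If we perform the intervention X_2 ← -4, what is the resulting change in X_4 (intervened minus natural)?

-3

Under do(X_2=-4), the mechanism X_2 <- 2X_1 - 1 is discarded; X_2 is fixed at -4.
X_3 = -4 if X_2 >= -2 else 4  [with X_2=-4]  = 4
X_4 = max(X_2, X_3) + 4  [with X_2=-4, X_3=4]  = 8
Without intervention: X_2 = 2X_1 - 1  [with X_1=4]  = 7; X_3 = -4 if X_2 >= -2 else 4  [with X_2=7]  = -4; X_4 = max(X_2, X_3) + 4  [with X_2=7, X_3=-4]  = 11.
Change = 8 − 11 = -3.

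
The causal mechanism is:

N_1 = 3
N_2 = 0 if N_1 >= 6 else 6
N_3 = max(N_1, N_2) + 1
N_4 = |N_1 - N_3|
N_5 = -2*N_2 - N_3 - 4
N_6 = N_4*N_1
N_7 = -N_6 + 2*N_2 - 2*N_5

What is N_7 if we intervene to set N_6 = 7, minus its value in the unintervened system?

5

Intervening sets N_6 = 7 and removes its equation (N_6 = N_4*N_1).
N_2 = 0 if N_1 >= 6 else 6  [with N_1=3]  = 6
N_3 = max(N_1, N_2) + 1  [with N_1=3, N_2=6]  = 7
N_5 = -2*N_2 - N_3 - 4  [with N_2=6, N_3=7]  = -23
N_7 = -N_6 + 2*N_2 - 2*N_5  [with N_6=7, N_2=6, N_5=-23]  = 51
Without intervention: N_2 = 0 if N_1 >= 6 else 6  [with N_1=3]  = 6; N_3 = max(N_1, N_2) + 1  [with N_1=3, N_2=6]  = 7; N_4 = |N_1 - N_3|  [with N_1=3, N_3=7]  = 4; N_5 = -2*N_2 - N_3 - 4  [with N_2=6, N_3=7]  = -23; N_6 = N_4*N_1  [with N_4=4, N_1=3]  = 12; N_7 = -N_6 + 2*N_2 - 2*N_5  [with N_6=12, N_2=6, N_5=-23]  = 46.
Change = 51 − 46 = 5.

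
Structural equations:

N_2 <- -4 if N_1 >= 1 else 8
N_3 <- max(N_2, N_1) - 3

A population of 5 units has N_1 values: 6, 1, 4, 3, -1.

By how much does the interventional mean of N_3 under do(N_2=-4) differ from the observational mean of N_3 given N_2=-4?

Under do(N_2=-4), N_2's equation is replaced by N_2=-4 for every unit. Per-unit N_3: 3, -2, 1, 0, -4. Mean = -0.4.
E[N_3|N_2=-4] averages over only the 4 units with N_2=-4 (N_1 = 6, 1, 4, 3): N_3 = 3, -2, 1, 0, mean 0.5.
Difference = -0.4 − 0.5 = -0.9.

-0.9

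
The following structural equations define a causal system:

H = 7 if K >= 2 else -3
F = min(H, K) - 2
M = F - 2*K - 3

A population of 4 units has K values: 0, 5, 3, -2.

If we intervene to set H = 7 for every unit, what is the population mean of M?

-6.5

The intervention sets H=7 in all 4 units regardless of K. Recomputing M per unit gives -5, -10, -8, -3; average -6.5.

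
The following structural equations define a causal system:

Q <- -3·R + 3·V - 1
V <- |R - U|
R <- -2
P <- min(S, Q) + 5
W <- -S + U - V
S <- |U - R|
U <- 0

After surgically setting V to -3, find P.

1

The intervention breaks the incoming arrows to V: V <- |R - U| no longer applies, and V = -3.
Q = -3·R + 3·V - 1  [with R=-2, V=-3]  = -4
S = |U - R|  [with U=0, R=-2]  = 2
P = min(S, Q) + 5  [with S=2, Q=-4]  = 1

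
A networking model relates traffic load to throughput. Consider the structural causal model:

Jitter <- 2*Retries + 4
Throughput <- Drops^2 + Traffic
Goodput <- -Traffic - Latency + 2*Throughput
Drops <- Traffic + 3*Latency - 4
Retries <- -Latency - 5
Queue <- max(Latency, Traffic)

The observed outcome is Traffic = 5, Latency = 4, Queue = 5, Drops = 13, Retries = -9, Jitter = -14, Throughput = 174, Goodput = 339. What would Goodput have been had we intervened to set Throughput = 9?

do(Throughput=9) replaces the equation Throughput <- Drops^2 + Traffic with the constant Throughput = 9.
Goodput = -Traffic - Latency + 2*Throughput  [with Traffic=5, Latency=4, Throughput=9]  = 9

9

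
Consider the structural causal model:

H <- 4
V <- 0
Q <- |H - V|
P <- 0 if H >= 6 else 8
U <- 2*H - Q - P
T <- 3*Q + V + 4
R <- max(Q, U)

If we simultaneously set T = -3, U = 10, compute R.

Setting T = -3, U = 10 by intervention discards those variables' equations.
Q = |H - V|  [with H=4, V=0]  = 4
R = max(Q, U)  [with Q=4, U=10]  = 10

10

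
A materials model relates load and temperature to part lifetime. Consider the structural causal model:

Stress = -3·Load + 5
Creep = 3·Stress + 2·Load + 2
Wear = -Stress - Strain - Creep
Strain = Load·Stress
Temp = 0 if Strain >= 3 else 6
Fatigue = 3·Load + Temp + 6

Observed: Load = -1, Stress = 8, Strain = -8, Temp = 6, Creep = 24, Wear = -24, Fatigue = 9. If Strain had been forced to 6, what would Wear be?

The intervention breaks the incoming arrows to Strain: Strain = Load·Stress no longer applies, and Strain = 6.
Stress = -3·Load + 5  [with Load=-1]  = 8
Creep = 3·Stress + 2·Load + 2  [with Stress=8, Load=-1]  = 24
Wear = -Stress - Strain - Creep  [with Stress=8, Strain=6, Creep=24]  = -38

-38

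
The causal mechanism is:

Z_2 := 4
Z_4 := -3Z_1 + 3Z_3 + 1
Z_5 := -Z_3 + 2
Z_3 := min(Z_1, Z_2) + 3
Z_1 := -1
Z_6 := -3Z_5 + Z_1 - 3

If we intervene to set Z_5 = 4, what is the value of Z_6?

The intervention breaks the incoming arrows to Z_5: Z_5 := -Z_3 + 2 no longer applies, and Z_5 = 4.
Z_6 = -3Z_5 + Z_1 - 3  [with Z_5=4, Z_1=-1]  = -16

-16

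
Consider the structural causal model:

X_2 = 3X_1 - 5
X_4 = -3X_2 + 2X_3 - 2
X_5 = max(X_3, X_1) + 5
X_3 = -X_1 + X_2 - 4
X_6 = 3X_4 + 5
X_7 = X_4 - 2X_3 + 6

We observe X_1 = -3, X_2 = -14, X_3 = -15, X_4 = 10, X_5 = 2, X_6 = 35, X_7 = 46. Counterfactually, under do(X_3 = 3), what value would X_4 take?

46

The intervention breaks the incoming arrows to X_3: X_3 = -X_1 + X_2 - 4 no longer applies, and X_3 = 3.
X_2 = 3X_1 - 5  [with X_1=-3]  = -14
X_4 = -3X_2 + 2X_3 - 2  [with X_2=-14, X_3=3]  = 46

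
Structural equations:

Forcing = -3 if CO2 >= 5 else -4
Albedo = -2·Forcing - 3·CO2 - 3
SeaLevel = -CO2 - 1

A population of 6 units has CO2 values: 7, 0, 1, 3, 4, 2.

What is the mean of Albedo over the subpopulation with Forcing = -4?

-1

Conditioning on Forcing=-4 selects the 5 unit(s) with CO2 ∈ {0, 1, 3, 4, 2}. Their Albedo values: 5, 2, -4, -7, -1. Mean = -1.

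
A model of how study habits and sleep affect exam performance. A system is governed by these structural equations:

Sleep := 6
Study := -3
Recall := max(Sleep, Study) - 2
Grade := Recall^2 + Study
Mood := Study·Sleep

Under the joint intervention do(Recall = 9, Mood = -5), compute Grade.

78

The joint intervention fixes Recall = 9, Mood = -5, removing each variable's own equation.
Grade = Recall^2 + Study  [with Recall=9, Study=-3]  = 78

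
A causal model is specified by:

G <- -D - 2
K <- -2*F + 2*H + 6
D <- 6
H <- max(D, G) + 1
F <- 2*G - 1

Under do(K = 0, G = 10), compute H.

11

Setting K = 0, G = 10 by intervention discards those variables' equations.
H = max(D, G) + 1  [with D=6, G=10]  = 11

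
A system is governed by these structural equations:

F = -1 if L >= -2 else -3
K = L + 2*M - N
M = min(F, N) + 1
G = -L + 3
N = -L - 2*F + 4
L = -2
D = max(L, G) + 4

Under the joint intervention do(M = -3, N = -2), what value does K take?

-6

Setting M = -3, N = -2 by intervention discards those variables' equations.
K = L + 2*M - N  [with L=-2, M=-3, N=-2]  = -6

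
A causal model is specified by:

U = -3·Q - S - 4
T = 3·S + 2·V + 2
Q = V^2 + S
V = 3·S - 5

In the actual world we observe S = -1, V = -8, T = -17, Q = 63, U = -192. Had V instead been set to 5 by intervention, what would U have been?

-75

do(V=5) replaces the equation V = 3·S - 5 with the constant V = 5.
Q = V^2 + S  [with V=5, S=-1]  = 24
U = -3·Q - S - 4  [with Q=24, S=-1]  = -75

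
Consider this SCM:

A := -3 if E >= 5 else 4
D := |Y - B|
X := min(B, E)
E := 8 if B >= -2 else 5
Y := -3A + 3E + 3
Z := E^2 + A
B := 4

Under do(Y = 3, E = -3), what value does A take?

Setting Y = 3, E = -3 by intervention discards those variables' equations.
A = -3 if E >= 5 else 4  [with E=-3]  = 4

4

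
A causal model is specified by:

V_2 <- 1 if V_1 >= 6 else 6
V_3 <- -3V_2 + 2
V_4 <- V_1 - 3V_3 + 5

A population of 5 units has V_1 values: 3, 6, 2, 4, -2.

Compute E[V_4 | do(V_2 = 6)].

Under do(V_2=6), V_2's equation is replaced by V_2=6 for every unit. Per-unit V_4: 56, 59, 55, 57, 51. Mean = 55.6.

55.6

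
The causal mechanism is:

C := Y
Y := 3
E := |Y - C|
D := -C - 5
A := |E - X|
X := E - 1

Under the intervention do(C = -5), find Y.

Under do(C=-5), the mechanism C := Y is discarded; C is fixed at -5.
Y is not downstream of the intervention, so its value is determined by the original equations.

3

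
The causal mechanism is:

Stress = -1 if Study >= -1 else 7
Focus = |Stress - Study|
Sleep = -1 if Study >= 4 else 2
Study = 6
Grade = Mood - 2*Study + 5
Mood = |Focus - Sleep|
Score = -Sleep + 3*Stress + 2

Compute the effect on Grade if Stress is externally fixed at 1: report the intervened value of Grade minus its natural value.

The intervention breaks the incoming arrows to Stress: Stress = -1 if Study >= -1 else 7 no longer applies, and Stress = 1.
Sleep = -1 if Study >= 4 else 2  [with Study=6]  = -1
Focus = |Stress - Study|  [with Stress=1, Study=6]  = 5
Mood = |Focus - Sleep|  [with Focus=5, Sleep=-1]  = 6
Grade = Mood - 2*Study + 5  [with Mood=6, Study=6]  = -1
Without intervention: Sleep = -1 if Study >= 4 else 2  [with Study=6]  = -1; Stress = -1 if Study >= -1 else 7  [with Study=6]  = -1; Focus = |Stress - Study|  [with Stress=-1, Study=6]  = 7; Mood = |Focus - Sleep|  [with Focus=7, Sleep=-1]  = 8; Grade = Mood - 2*Study + 5  [with Mood=8, Study=6]  = 1.
Change = -1 − 1 = -2.

-2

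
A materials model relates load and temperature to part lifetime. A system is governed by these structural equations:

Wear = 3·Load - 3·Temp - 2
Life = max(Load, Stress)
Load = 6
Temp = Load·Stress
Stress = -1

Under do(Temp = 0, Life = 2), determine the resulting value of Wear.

16

The joint intervention fixes Temp = 0, Life = 2, removing each variable's own equation.
Wear = 3·Load - 3·Temp - 2  [with Load=6, Temp=0]  = 16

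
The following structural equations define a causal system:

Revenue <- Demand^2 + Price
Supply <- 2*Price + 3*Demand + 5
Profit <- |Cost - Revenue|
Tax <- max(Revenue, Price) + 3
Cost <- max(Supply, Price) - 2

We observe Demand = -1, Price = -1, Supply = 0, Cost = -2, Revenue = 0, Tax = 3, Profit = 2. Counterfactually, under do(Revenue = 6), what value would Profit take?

Under do(Revenue=6), the mechanism Revenue <- Demand^2 + Price is discarded; Revenue is fixed at 6.
Supply = 2*Price + 3*Demand + 5  [with Price=-1, Demand=-1]  = 0
Cost = max(Supply, Price) - 2  [with Supply=0, Price=-1]  = -2
Profit = |Cost - Revenue|  [with Cost=-2, Revenue=6]  = 8

8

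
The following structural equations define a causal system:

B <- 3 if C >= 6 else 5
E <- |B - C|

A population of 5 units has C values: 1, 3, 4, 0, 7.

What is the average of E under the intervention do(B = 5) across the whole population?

Every unit gets B=5 under the intervention. E values become 4, 2, 1, 5, 2; E[E|do(B=5)] = 2.8.

2.8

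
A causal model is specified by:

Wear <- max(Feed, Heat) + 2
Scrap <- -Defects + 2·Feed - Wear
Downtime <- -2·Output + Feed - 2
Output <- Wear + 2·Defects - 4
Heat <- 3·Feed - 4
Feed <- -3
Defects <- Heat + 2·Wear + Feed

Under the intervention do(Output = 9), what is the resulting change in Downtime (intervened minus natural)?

Intervening sets Output = 9 and removes its equation (Output <- Wear + 2·Defects - 4).
Downtime = -2·Output + Feed - 2  [with Output=9, Feed=-3]  = -23
Without intervention: Heat = 3·Feed - 4  [with Feed=-3]  = -13; Wear = max(Feed, Heat) + 2  [with Feed=-3, Heat=-13]  = -1; Defects = Heat + 2·Wear + Feed  [with Heat=-13, Wear=-1, Feed=-3]  = -18; Output = Wear + 2·Defects - 4  [with Wear=-1, Defects=-18]  = -41; Downtime = -2·Output + Feed - 2  [with Output=-41, Feed=-3]  = 77.
Change = -23 − 77 = -100.

-100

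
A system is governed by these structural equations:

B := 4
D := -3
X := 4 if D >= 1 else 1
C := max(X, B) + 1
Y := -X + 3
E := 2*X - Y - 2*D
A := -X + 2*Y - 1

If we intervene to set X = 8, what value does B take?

4

Under do(X=8), the mechanism X := 4 if D >= 1 else 1 is discarded; X is fixed at 8.
B is not downstream of the intervention, so its value is determined by the original equations.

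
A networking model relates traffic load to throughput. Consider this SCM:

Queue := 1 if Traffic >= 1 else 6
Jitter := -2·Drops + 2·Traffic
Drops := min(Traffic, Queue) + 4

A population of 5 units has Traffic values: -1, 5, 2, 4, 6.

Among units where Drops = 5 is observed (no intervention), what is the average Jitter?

-1.5

Conditioning on Drops=5 selects the 4 unit(s) with Traffic ∈ {5, 2, 4, 6}. Their Jitter values: 0, -6, -2, 2. Mean = -1.5.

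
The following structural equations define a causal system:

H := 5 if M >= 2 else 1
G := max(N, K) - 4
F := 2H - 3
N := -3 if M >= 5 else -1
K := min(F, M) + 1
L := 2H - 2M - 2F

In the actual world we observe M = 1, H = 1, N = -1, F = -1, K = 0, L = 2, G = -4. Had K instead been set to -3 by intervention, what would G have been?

Under do(K=-3), the mechanism K := min(F, M) + 1 is discarded; K is fixed at -3.
N = -3 if M >= 5 else -1  [with M=1]  = -1
G = max(N, K) - 4  [with N=-1, K=-3]  = -5

-5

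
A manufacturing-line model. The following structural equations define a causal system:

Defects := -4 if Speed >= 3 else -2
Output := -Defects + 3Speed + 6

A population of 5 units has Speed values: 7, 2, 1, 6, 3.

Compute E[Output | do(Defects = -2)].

Under do(Defects=-2), Defects's equation is replaced by Defects=-2 for every unit. Per-unit Output: 29, 14, 11, 26, 17. Mean = 19.4.

19.4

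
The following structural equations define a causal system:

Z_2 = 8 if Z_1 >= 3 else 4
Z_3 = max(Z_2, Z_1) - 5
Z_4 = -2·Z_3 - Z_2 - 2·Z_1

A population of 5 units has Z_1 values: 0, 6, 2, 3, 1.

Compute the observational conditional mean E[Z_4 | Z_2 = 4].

-4

Conditioning on Z_2=4 selects the 3 unit(s) with Z_1 ∈ {0, 2, 1}. Their Z_4 values: -2, -6, -4. Mean = -4.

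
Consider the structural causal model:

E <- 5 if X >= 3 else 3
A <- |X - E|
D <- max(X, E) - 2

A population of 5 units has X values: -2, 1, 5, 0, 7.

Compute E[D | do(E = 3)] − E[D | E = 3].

1.2

Every unit gets E=3 under the intervention. D values become 1, 1, 3, 1, 5; E[D|do(E=3)] = 2.2.
E[D|E=3] averages over only the 3 units with E=3 (X = -2, 1, 0): D = 1, 1, 1, mean 1.
Difference = 2.2 − 1 = 1.2.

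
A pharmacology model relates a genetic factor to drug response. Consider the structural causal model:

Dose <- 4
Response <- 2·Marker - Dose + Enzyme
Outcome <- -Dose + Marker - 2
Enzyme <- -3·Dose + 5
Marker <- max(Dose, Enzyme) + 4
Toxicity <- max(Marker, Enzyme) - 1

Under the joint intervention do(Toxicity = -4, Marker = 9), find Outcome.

The joint intervention fixes Toxicity = -4, Marker = 9, removing each variable's own equation.
Outcome = -Dose + Marker - 2  [with Dose=4, Marker=9]  = 3

3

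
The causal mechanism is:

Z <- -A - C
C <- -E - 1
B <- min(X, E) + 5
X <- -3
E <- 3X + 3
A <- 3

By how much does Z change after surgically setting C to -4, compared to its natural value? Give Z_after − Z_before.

9

The intervention breaks the incoming arrows to C: C <- -E - 1 no longer applies, and C = -4.
Z = -A - C  [with A=3, C=-4]  = 1
Without intervention: E = 3X + 3  [with X=-3]  = -6; C = -E - 1  [with E=-6]  = 5; Z = -A - C  [with A=3, C=5]  = -8.
Change = 1 − (-8) = 9.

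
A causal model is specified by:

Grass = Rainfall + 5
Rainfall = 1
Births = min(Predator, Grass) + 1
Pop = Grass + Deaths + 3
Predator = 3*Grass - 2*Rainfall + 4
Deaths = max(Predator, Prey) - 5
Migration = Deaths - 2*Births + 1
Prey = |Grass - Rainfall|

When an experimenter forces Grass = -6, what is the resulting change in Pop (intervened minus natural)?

do(Grass=-6) replaces the equation Grass = Rainfall + 5 with the constant Grass = -6.
Prey = |Grass - Rainfall|  [with Grass=-6, Rainfall=1]  = 7
Predator = 3*Grass - 2*Rainfall + 4  [with Grass=-6, Rainfall=1]  = -16
Deaths = max(Predator, Prey) - 5  [with Predator=-16, Prey=7]  = 2
Pop = Grass + Deaths + 3  [with Grass=-6, Deaths=2]  = -1
Without intervention: Grass = Rainfall + 5  [with Rainfall=1]  = 6; Prey = |Grass - Rainfall|  [with Grass=6, Rainfall=1]  = 5; Predator = 3*Grass - 2*Rainfall + 4  [with Grass=6, Rainfall=1]  = 20; Deaths = max(Predator, Prey) - 5  [with Predator=20, Prey=5]  = 15; Pop = Grass + Deaths + 3  [with Grass=6, Deaths=15]  = 24.
Change = -1 − 24 = -25.

-25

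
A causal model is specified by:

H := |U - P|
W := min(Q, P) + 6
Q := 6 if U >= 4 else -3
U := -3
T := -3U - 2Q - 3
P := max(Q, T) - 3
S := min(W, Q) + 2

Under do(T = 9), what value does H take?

The intervention breaks the incoming arrows to T: T := -3U - 2Q - 3 no longer applies, and T = 9.
Q = 6 if U >= 4 else -3  [with U=-3]  = -3
P = max(Q, T) - 3  [with Q=-3, T=9]  = 6
H = |U - P|  [with U=-3, P=6]  = 9

9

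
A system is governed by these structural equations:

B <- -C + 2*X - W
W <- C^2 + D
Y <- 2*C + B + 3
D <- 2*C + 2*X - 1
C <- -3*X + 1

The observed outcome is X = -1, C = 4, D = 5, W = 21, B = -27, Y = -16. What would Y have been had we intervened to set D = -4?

-7

The intervention breaks the incoming arrows to D: D <- 2*C + 2*X - 1 no longer applies, and D = -4.
C = -3*X + 1  [with X=-1]  = 4
W = C^2 + D  [with C=4, D=-4]  = 12
B = -C + 2*X - W  [with C=4, X=-1, W=12]  = -18
Y = 2*C + B + 3  [with C=4, B=-18]  = -7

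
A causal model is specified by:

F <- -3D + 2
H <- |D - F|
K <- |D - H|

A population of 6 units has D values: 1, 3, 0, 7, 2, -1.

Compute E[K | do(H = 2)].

The intervention sets H=2 in all 6 units regardless of D. Recomputing K per unit gives 1, 1, 2, 5, 0, 3; average 2.

2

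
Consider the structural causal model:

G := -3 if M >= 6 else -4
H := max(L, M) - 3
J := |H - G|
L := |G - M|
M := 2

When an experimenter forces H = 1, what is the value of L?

Under do(H=1), the mechanism H := max(L, M) - 3 is discarded; H is fixed at 1.
Since L is not a descendant of the intervened variable, it is unaffected.
G = -3 if M >= 6 else -4  [with M=2]  = -4
L = |G - M|  [with G=-4, M=2]  = 6

6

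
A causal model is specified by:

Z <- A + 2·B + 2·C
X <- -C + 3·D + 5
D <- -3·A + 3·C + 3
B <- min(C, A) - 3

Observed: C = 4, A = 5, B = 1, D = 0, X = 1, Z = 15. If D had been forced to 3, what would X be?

10

Intervening sets D = 3 and removes its equation (D <- -3·A + 3·C + 3).
X = -C + 3·D + 5  [with C=4, D=3]  = 10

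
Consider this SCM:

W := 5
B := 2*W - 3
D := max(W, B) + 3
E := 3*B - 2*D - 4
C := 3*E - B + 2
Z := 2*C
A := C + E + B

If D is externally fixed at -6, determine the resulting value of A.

The intervention breaks the incoming arrows to D: D := max(W, B) + 3 no longer applies, and D = -6.
B = 2*W - 3  [with W=5]  = 7
E = 3*B - 2*D - 4  [with B=7, D=-6]  = 29
C = 3*E - B + 2  [with E=29, B=7]  = 82
A = C + E + B  [with C=82, E=29, B=7]  = 118

118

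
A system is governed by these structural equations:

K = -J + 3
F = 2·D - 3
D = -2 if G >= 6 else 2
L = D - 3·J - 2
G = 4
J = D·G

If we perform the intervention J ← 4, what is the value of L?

The intervention breaks the incoming arrows to J: J = D·G no longer applies, and J = 4.
D = -2 if G >= 6 else 2  [with G=4]  = 2
L = D - 3·J - 2  [with D=2, J=4]  = -12

-12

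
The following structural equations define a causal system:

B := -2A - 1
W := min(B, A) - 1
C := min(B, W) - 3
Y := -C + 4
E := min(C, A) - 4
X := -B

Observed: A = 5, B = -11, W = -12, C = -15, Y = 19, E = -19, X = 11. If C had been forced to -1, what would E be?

-5

Under do(C=-1), the mechanism C := min(B, W) - 3 is discarded; C is fixed at -1.
E = min(C, A) - 4  [with C=-1, A=5]  = -5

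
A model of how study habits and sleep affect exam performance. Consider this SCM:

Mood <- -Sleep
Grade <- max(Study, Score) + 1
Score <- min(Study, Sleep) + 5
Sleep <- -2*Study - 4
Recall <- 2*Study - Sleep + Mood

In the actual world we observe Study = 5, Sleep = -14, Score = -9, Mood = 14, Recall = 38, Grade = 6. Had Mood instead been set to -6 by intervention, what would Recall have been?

Intervening sets Mood = -6 and removes its equation (Mood <- -Sleep).
Sleep = -2*Study - 4  [with Study=5]  = -14
Recall = 2*Study - Sleep + Mood  [with Study=5, Sleep=-14, Mood=-6]  = 18

18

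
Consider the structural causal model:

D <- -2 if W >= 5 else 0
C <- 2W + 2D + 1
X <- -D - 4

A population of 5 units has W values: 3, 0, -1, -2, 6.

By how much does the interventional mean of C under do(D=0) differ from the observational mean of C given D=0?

The intervention sets D=0 in all 5 units regardless of W. Recomputing C per unit gives 7, 1, -1, -3, 13; average 3.4.
E[C|D=0] averages over only the 4 units with D=0 (W = 3, 0, -1, -2): C = 7, 1, -1, -3, mean 1.
Difference = 3.4 − 1 = 2.4.

2.4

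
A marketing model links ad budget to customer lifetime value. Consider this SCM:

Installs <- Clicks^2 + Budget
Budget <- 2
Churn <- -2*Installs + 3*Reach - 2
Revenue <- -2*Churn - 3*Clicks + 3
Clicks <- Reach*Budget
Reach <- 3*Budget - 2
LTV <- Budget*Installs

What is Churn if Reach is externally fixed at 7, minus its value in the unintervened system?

do(Reach=7) replaces the equation Reach <- 3*Budget - 2 with the constant Reach = 7.
Clicks = Reach*Budget  [with Reach=7, Budget=2]  = 14
Installs = Clicks^2 + Budget  [with Clicks=14, Budget=2]  = 198
Churn = -2*Installs + 3*Reach - 2  [with Installs=198, Reach=7]  = -377
Without intervention: Reach = 3*Budget - 2  [with Budget=2]  = 4; Clicks = Reach*Budget  [with Reach=4, Budget=2]  = 8; Installs = Clicks^2 + Budget  [with Clicks=8, Budget=2]  = 66; Churn = -2*Installs + 3*Reach - 2  [with Installs=66, Reach=4]  = -122.
Change = -377 − (-122) = -255.

-255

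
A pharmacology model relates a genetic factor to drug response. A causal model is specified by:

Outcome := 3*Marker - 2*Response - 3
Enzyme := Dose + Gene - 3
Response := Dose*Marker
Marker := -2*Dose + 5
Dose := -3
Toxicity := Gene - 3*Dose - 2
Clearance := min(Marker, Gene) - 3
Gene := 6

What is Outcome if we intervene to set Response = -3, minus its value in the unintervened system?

do(Response=-3) replaces the equation Response := Dose*Marker with the constant Response = -3.
Marker = -2*Dose + 5  [with Dose=-3]  = 11
Outcome = 3*Marker - 2*Response - 3  [with Marker=11, Response=-3]  = 36
Without intervention: Marker = -2*Dose + 5  [with Dose=-3]  = 11; Response = Dose*Marker  [with Dose=-3, Marker=11]  = -33; Outcome = 3*Marker - 2*Response - 3  [with Marker=11, Response=-33]  = 96.
Change = 36 − 96 = -60.

-60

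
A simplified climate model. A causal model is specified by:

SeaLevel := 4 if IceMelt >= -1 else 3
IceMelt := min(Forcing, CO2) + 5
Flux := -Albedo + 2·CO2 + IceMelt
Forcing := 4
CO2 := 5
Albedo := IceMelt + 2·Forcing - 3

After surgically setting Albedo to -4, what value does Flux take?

23

Under do(Albedo=-4), the mechanism Albedo := IceMelt + 2·Forcing - 3 is discarded; Albedo is fixed at -4.
IceMelt = min(Forcing, CO2) + 5  [with Forcing=4, CO2=5]  = 9
Flux = -Albedo + 2·CO2 + IceMelt  [with Albedo=-4, CO2=5, IceMelt=9]  = 23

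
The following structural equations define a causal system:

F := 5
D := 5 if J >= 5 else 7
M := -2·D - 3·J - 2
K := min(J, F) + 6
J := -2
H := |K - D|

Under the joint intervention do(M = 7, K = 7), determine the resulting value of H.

0

The joint intervention fixes M = 7, K = 7, removing each variable's own equation.
D = 5 if J >= 5 else 7  [with J=-2]  = 7
H = |K - D|  [with K=7, D=7]  = 0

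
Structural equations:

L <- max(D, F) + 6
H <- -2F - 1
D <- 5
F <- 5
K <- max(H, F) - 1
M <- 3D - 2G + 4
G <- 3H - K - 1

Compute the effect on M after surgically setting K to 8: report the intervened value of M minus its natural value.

The intervention breaks the incoming arrows to K: K <- max(H, F) - 1 no longer applies, and K = 8.
H = -2F - 1  [with F=5]  = -11
G = 3H - K - 1  [with H=-11, K=8]  = -42
M = 3D - 2G + 4  [with D=5, G=-42]  = 103
Without intervention: H = -2F - 1  [with F=5]  = -11; K = max(H, F) - 1  [with H=-11, F=5]  = 4; G = 3H - K - 1  [with H=-11, K=4]  = -38; M = 3D - 2G + 4  [with D=5, G=-38]  = 95.
Change = 103 − 95 = 8.

8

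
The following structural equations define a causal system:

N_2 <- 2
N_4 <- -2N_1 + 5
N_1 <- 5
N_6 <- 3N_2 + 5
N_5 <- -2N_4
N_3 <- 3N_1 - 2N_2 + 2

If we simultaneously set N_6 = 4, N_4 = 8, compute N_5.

Setting N_6 = 4, N_4 = 8 by intervention discards those variables' equations.
N_5 = -2N_4  [with N_4=8]  = -16

-16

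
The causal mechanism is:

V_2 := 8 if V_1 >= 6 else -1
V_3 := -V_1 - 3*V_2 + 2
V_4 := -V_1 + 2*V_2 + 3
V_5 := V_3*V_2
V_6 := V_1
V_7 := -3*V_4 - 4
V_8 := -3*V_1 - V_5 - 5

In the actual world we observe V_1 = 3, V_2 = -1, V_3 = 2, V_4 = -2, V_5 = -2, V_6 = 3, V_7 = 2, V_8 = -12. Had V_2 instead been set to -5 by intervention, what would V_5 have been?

do(V_2=-5) replaces the equation V_2 := 8 if V_1 >= 6 else -1 with the constant V_2 = -5.
V_3 = -V_1 - 3*V_2 + 2  [with V_1=3, V_2=-5]  = 14
V_5 = V_3*V_2  [with V_3=14, V_2=-5]  = -70

-70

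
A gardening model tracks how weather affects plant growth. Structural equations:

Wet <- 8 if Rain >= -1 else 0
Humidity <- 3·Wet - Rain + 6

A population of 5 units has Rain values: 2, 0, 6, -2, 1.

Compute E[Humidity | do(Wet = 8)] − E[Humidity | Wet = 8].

The intervention sets Wet=8 in all 5 units regardless of Rain. Recomputing Humidity per unit gives 28, 30, 24, 32, 29; average 28.6.
E[Humidity|Wet=8] averages over only the 4 units with Wet=8 (Rain = 2, 0, 6, 1): Humidity = 28, 30, 24, 29, mean 27.75.
Difference = 28.6 − 27.75 = 0.85.

0.85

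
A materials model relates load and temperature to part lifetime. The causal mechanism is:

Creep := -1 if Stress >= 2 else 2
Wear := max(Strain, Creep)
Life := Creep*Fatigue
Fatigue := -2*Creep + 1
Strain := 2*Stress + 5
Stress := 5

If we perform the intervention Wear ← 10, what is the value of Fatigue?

3

Intervening sets Wear = 10 and removes its equation (Wear := max(Strain, Creep)).
No directed path runs from Wear to Fatigue, so Fatigue keeps its natural value.
Creep = -1 if Stress >= 2 else 2  [with Stress=5]  = -1
Fatigue = -2*Creep + 1  [with Creep=-1]  = 3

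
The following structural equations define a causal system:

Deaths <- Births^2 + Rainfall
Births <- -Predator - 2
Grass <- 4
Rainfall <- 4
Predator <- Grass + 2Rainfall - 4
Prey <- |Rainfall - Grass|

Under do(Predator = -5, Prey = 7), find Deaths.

13

The joint intervention fixes Predator = -5, Prey = 7, removing each variable's own equation.
Births = -Predator - 2  [with Predator=-5]  = 3
Deaths = Births^2 + Rainfall  [with Births=3, Rainfall=4]  = 13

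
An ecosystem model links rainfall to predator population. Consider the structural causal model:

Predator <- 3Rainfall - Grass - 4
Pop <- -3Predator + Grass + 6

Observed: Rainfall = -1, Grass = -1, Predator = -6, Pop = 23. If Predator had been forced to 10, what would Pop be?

The intervention breaks the incoming arrows to Predator: Predator <- 3Rainfall - Grass - 4 no longer applies, and Predator = 10.
Pop = -3Predator + Grass + 6  [with Predator=10, Grass=-1]  = -25

-25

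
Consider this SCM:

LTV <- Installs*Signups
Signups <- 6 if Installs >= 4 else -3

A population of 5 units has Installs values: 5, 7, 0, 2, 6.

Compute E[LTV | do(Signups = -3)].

The intervention sets Signups=-3 in all 5 units regardless of Installs. Recomputing LTV per unit gives -15, -21, 0, -6, -18; average -12.

-12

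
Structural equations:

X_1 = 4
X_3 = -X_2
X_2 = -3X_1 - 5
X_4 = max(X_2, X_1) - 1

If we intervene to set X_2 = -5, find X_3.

5

The intervention breaks the incoming arrows to X_2: X_2 = -3X_1 - 5 no longer applies, and X_2 = -5.
X_3 = -X_2  [with X_2=-5]  = 5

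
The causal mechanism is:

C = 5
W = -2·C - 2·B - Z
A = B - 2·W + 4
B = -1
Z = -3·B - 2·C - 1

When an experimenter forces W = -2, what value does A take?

Intervening sets W = -2 and removes its equation (W = -2·C - 2·B - Z).
A = B - 2·W + 4  [with B=-1, W=-2]  = 7

7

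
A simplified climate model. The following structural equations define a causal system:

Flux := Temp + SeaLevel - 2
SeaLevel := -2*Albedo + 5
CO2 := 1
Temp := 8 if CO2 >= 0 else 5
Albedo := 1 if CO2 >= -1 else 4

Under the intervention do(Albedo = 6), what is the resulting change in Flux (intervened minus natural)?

-10

do(Albedo=6) replaces the equation Albedo := 1 if CO2 >= -1 else 4 with the constant Albedo = 6.
Temp = 8 if CO2 >= 0 else 5  [with CO2=1]  = 8
SeaLevel = -2*Albedo + 5  [with Albedo=6]  = -7
Flux = Temp + SeaLevel - 2  [with Temp=8, SeaLevel=-7]  = -1
Without intervention: Temp = 8 if CO2 >= 0 else 5  [with CO2=1]  = 8; Albedo = 1 if CO2 >= -1 else 4  [with CO2=1]  = 1; SeaLevel = -2*Albedo + 5  [with Albedo=1]  = 3; Flux = Temp + SeaLevel - 2  [with Temp=8, SeaLevel=3]  = 9.
Change = -1 − 9 = -10.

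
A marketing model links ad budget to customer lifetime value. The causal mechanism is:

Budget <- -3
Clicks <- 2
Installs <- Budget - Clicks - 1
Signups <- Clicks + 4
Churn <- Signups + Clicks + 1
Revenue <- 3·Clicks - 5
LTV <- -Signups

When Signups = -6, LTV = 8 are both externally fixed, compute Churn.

Setting Signups = -6, LTV = 8 by intervention discards those variables' equations.
Churn = Signups + Clicks + 1  [with Signups=-6, Clicks=2]  = -3

-3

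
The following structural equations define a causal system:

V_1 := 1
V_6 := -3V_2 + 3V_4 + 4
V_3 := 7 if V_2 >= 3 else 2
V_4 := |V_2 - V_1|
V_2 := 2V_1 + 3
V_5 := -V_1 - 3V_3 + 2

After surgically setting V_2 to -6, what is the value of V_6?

Under do(V_2=-6), the mechanism V_2 := 2V_1 + 3 is discarded; V_2 is fixed at -6.
V_4 = |V_2 - V_1|  [with V_2=-6, V_1=1]  = 7
V_6 = -3V_2 + 3V_4 + 4  [with V_2=-6, V_4=7]  = 43

43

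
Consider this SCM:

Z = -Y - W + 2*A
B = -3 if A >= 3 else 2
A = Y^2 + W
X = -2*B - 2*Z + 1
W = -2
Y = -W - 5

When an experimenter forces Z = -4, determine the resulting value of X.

Under do(Z=-4), the mechanism Z = -Y - W + 2*A is discarded; Z is fixed at -4.
Y = -W - 5  [with W=-2]  = -3
A = Y^2 + W  [with Y=-3, W=-2]  = 7
B = -3 if A >= 3 else 2  [with A=7]  = -3
X = -2*B - 2*Z + 1  [with B=-3, Z=-4]  = 15

15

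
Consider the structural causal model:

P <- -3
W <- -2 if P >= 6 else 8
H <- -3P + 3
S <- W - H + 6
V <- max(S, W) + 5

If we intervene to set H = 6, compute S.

The intervention breaks the incoming arrows to H: H <- -3P + 3 no longer applies, and H = 6.
W = -2 if P >= 6 else 8  [with P=-3]  = 8
S = W - H + 6  [with W=8, H=6]  = 8

8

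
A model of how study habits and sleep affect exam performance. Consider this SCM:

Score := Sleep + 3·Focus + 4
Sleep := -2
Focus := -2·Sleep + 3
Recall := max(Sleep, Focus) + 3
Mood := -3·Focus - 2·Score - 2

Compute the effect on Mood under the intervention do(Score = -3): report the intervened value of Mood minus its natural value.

52

The intervention breaks the incoming arrows to Score: Score := Sleep + 3·Focus + 4 no longer applies, and Score = -3.
Focus = -2·Sleep + 3  [with Sleep=-2]  = 7
Mood = -3·Focus - 2·Score - 2  [with Focus=7, Score=-3]  = -17
Without intervention: Focus = -2·Sleep + 3  [with Sleep=-2]  = 7; Score = Sleep + 3·Focus + 4  [with Sleep=-2, Focus=7]  = 23; Mood = -3·Focus - 2·Score - 2  [with Focus=7, Score=23]  = -69.
Change = -17 − (-69) = 52.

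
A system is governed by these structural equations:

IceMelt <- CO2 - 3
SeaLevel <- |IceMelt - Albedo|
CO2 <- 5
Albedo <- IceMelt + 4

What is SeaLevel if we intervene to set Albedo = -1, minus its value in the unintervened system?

The intervention breaks the incoming arrows to Albedo: Albedo <- IceMelt + 4 no longer applies, and Albedo = -1.
IceMelt = CO2 - 3  [with CO2=5]  = 2
SeaLevel = |IceMelt - Albedo|  [with IceMelt=2, Albedo=-1]  = 3
Without intervention: IceMelt = CO2 - 3  [with CO2=5]  = 2; Albedo = IceMelt + 4  [with IceMelt=2]  = 6; SeaLevel = |IceMelt - Albedo|  [with IceMelt=2, Albedo=6]  = 4.
Change = 3 − 4 = -1.

-1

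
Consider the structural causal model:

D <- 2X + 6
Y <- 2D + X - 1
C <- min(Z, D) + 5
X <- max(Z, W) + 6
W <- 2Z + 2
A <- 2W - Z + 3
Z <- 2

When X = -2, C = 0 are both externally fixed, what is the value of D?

2

The joint intervention fixes X = -2, C = 0, removing each variable's own equation.
D = 2X + 6  [with X=-2]  = 2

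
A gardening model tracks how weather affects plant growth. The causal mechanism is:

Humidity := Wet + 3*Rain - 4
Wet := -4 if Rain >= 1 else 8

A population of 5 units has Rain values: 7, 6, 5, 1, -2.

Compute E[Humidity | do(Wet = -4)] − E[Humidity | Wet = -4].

do(Wet=-4) breaks Wet's dependence on Rain. With Wet=-4 fixed, Humidity across the units is 13, 10, 7, -5, -14, mean 2.2.
E[Humidity|Wet=-4] averages over only the 4 units with Wet=-4 (Rain = 7, 6, 5, 1): Humidity = 13, 10, 7, -5, mean 6.25.
Difference = 2.2 − 6.25 = -4.05.

-4.05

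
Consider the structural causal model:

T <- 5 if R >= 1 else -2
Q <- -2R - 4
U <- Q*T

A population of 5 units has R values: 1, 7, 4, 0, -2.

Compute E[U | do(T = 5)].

-40

do(T=5) breaks T's dependence on R. With T=5 fixed, U across the units is -30, -90, -60, -20, 0, mean -40.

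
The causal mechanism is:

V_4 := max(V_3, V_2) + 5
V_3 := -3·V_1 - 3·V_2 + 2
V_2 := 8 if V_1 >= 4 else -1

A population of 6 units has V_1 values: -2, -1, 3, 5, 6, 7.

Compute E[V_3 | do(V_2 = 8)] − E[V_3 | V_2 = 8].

do(V_2=8) breaks V_2's dependence on V_1. With V_2=8 fixed, V_3 across the units is -16, -19, -31, -37, -40, -43, mean -31.
Observing V_2=8 restricts to units where V_2's equation naturally yields 8: V_1 ∈ {5, 6, 7}. In that subpopulation V_3 = -37, -40, -43, mean -40.
Difference = -31 − (-40) = 9.

9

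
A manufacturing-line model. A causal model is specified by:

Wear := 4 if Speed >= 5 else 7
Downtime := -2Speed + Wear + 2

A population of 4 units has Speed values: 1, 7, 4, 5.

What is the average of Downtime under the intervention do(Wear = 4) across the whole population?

-2.5

do(Wear=4) breaks Wear's dependence on Speed. With Wear=4 fixed, Downtime across the units is 4, -8, -2, -4, mean -2.5.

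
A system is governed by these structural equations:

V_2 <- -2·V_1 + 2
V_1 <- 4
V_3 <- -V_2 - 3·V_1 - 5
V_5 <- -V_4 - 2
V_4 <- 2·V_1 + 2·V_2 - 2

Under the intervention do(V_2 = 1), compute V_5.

do(V_2=1) replaces the equation V_2 <- -2·V_1 + 2 with the constant V_2 = 1.
V_4 = 2·V_1 + 2·V_2 - 2  [with V_1=4, V_2=1]  = 8
V_5 = -V_4 - 2  [with V_4=8]  = -10

-10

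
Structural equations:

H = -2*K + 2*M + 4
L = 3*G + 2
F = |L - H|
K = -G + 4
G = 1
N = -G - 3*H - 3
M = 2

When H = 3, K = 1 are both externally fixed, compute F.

The joint intervention fixes H = 3, K = 1, removing each variable's own equation.
L = 3*G + 2  [with G=1]  = 5
F = |L - H|  [with L=5, H=3]  = 2

2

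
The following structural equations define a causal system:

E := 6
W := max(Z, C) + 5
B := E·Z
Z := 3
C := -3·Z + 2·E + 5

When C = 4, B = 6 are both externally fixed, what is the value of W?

9

Setting C = 4, B = 6 by intervention discards those variables' equations.
W = max(Z, C) + 5  [with Z=3, C=4]  = 9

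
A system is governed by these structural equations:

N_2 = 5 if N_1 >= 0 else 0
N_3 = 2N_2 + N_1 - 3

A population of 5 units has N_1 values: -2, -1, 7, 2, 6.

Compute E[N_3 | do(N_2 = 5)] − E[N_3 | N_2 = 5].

Under do(N_2=5), N_2's equation is replaced by N_2=5 for every unit. Per-unit N_3: 5, 6, 14, 9, 13. Mean = 9.4.
Observing N_2=5 restricts to units where N_2's equation naturally yields 5: N_1 ∈ {7, 2, 6}. In that subpopulation N_3 = 14, 9, 13, mean 12.
Difference = 9.4 − 12 = -2.6.

-2.6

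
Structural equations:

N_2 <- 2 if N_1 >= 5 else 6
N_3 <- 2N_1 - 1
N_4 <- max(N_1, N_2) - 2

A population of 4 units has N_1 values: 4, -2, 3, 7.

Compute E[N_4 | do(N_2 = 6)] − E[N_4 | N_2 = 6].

0.25

do(N_2=6) breaks N_2's dependence on N_1. With N_2=6 fixed, N_4 across the units is 4, 4, 4, 5, mean 4.25.
Conditioning on N_2=6 selects the 3 unit(s) with N_1 ∈ {4, -2, 3}. Their N_4 values: 4, 4, 4. Mean = 4.
Difference = 4.25 − 4 = 0.25.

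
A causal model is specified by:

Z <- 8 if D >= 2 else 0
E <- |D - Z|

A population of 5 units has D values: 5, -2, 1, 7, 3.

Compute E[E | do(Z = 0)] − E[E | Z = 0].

2.1

do(Z=0) breaks Z's dependence on D. With Z=0 fixed, E across the units is 5, 2, 1, 7, 3, mean 3.6.
Conditioning on Z=0 selects the 2 unit(s) with D ∈ {-2, 1}. Their E values: 2, 1. Mean = 1.5.
Difference = 3.6 − 1.5 = 2.1.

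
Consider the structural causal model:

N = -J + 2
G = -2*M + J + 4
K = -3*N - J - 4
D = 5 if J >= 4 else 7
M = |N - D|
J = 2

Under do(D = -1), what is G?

Under do(D=-1), the mechanism D = 5 if J >= 4 else 7 is discarded; D is fixed at -1.
N = -J + 2  [with J=2]  = 0
M = |N - D|  [with N=0, D=-1]  = 1
G = -2*M + J + 4  [with M=1, J=2]  = 4

4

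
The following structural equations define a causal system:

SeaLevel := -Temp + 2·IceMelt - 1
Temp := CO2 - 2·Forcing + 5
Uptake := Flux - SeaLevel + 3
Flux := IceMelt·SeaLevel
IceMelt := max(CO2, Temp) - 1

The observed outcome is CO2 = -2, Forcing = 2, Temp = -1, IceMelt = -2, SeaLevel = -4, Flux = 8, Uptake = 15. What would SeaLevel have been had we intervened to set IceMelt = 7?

Intervening sets IceMelt = 7 and removes its equation (IceMelt := max(CO2, Temp) - 1).
Temp = CO2 - 2·Forcing + 5  [with CO2=-2, Forcing=2]  = -1
SeaLevel = -Temp + 2·IceMelt - 1  [with Temp=-1, IceMelt=7]  = 14

14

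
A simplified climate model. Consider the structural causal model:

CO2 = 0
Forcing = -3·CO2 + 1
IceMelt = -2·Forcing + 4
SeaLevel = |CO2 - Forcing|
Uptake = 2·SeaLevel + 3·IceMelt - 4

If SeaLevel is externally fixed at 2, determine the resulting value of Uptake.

6

Intervening sets SeaLevel = 2 and removes its equation (SeaLevel = |CO2 - Forcing|).
Forcing = -3·CO2 + 1  [with CO2=0]  = 1
IceMelt = -2·Forcing + 4  [with Forcing=1]  = 2
Uptake = 2·SeaLevel + 3·IceMelt - 4  [with SeaLevel=2, IceMelt=2]  = 6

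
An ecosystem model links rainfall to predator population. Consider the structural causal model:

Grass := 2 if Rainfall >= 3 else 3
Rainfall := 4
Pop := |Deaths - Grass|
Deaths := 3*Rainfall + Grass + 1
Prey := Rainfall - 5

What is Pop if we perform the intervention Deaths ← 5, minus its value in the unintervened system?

-10

Intervening sets Deaths = 5 and removes its equation (Deaths := 3*Rainfall + Grass + 1).
Grass = 2 if Rainfall >= 3 else 3  [with Rainfall=4]  = 2
Pop = |Deaths - Grass|  [with Deaths=5, Grass=2]  = 3
Without intervention: Grass = 2 if Rainfall >= 3 else 3  [with Rainfall=4]  = 2; Deaths = 3*Rainfall + Grass + 1  [with Rainfall=4, Grass=2]  = 15; Pop = |Deaths - Grass|  [with Deaths=15, Grass=2]  = 13.
Change = 3 − 13 = -10.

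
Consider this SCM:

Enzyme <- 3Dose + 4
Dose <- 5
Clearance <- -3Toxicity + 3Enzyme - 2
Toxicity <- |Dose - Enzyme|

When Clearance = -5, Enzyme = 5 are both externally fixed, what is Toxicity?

0

Setting Clearance = -5, Enzyme = 5 by intervention discards those variables' equations.
Toxicity = |Dose - Enzyme|  [with Dose=5, Enzyme=5]  = 0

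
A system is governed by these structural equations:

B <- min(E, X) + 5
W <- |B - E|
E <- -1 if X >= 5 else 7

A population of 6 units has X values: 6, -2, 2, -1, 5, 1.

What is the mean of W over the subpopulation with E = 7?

Conditioning on E=7 selects the 4 unit(s) with X ∈ {-2, 2, -1, 1}. Their W values: 4, 0, 3, 1. Mean = 2.

2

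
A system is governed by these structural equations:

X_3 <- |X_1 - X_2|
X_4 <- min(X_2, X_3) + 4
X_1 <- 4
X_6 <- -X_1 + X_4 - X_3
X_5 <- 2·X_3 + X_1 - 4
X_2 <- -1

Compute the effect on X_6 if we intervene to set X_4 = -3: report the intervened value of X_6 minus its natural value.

-6

Under do(X_4=-3), the mechanism X_4 <- min(X_2, X_3) + 4 is discarded; X_4 is fixed at -3.
X_3 = |X_1 - X_2|  [with X_1=4, X_2=-1]  = 5
X_6 = -X_1 + X_4 - X_3  [with X_1=4, X_4=-3, X_3=5]  = -12
Without intervention: X_3 = |X_1 - X_2|  [with X_1=4, X_2=-1]  = 5; X_4 = min(X_2, X_3) + 4  [with X_2=-1, X_3=5]  = 3; X_6 = -X_1 + X_4 - X_3  [with X_1=4, X_4=3, X_3=5]  = -6.
Change = -12 − (-6) = -6.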